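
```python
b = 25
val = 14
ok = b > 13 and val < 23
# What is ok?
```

Trace (tracking ok):
b = 25  # -> b = 25
val = 14  # -> val = 14
ok = b > 13 and val < 23  # -> ok = True

Answer: True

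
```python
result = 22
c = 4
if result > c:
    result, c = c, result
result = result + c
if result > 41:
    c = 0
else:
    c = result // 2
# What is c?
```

Answer: 13

Derivation:
Trace (tracking c):
result = 22  # -> result = 22
c = 4  # -> c = 4
if result > c:  # condition is True
    result, c = (c, result)  # -> result = 4, c = 22
result = result + c  # -> result = 26
if result > 41:  # condition is False
else:
    c = result // 2  # -> c = 13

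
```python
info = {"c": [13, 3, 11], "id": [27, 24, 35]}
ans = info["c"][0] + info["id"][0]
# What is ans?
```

Trace (tracking ans):
info = {'c': [13, 3, 11], 'id': [27, 24, 35]}  # -> info = {'c': [13, 3, 11], 'id': [27, 24, 35]}
ans = info['c'][0] + info['id'][0]  # -> ans = 40

Answer: 40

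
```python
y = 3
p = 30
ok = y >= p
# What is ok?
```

Answer: False

Derivation:
Trace (tracking ok):
y = 3  # -> y = 3
p = 30  # -> p = 30
ok = y >= p  # -> ok = False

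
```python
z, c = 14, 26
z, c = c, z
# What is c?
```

Trace (tracking c):
z, c = (14, 26)  # -> z = 14, c = 26
z, c = (c, z)  # -> z = 26, c = 14

Answer: 14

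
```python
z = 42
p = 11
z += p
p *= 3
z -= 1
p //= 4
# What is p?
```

Answer: 8

Derivation:
Trace (tracking p):
z = 42  # -> z = 42
p = 11  # -> p = 11
z += p  # -> z = 53
p *= 3  # -> p = 33
z -= 1  # -> z = 52
p //= 4  # -> p = 8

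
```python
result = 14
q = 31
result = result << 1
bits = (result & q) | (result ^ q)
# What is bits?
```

Trace (tracking bits):
result = 14  # -> result = 14
q = 31  # -> q = 31
result = result << 1  # -> result = 28
bits = result & q | result ^ q  # -> bits = 31

Answer: 31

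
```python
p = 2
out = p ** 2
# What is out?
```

Answer: 4

Derivation:
Trace (tracking out):
p = 2  # -> p = 2
out = p ** 2  # -> out = 4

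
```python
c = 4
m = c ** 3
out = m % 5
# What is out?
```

Trace (tracking out):
c = 4  # -> c = 4
m = c ** 3  # -> m = 64
out = m % 5  # -> out = 4

Answer: 4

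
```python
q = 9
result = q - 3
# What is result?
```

Trace (tracking result):
q = 9  # -> q = 9
result = q - 3  # -> result = 6

Answer: 6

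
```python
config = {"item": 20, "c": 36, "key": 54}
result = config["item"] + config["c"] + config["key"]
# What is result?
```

Trace (tracking result):
config = {'item': 20, 'c': 36, 'key': 54}  # -> config = {'item': 20, 'c': 36, 'key': 54}
result = config['item'] + config['c'] + config['key']  # -> result = 110

Answer: 110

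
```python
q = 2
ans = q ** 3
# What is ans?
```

Trace (tracking ans):
q = 2  # -> q = 2
ans = q ** 3  # -> ans = 8

Answer: 8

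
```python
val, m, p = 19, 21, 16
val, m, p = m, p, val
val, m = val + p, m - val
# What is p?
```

Answer: 19

Derivation:
Trace (tracking p):
val, m, p = (19, 21, 16)  # -> val = 19, m = 21, p = 16
val, m, p = (m, p, val)  # -> val = 21, m = 16, p = 19
val, m = (val + p, m - val)  # -> val = 40, m = -5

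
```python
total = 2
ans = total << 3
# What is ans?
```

Trace (tracking ans):
total = 2  # -> total = 2
ans = total << 3  # -> ans = 16

Answer: 16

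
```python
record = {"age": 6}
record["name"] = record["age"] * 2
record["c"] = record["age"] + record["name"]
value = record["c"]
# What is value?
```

Answer: 18

Derivation:
Trace (tracking value):
record = {'age': 6}  # -> record = {'age': 6}
record['name'] = record['age'] * 2  # -> record = {'age': 6, 'name': 12}
record['c'] = record['age'] + record['name']  # -> record = {'age': 6, 'name': 12, 'c': 18}
value = record['c']  # -> value = 18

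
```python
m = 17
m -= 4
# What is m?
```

Answer: 13

Derivation:
Trace (tracking m):
m = 17  # -> m = 17
m -= 4  # -> m = 13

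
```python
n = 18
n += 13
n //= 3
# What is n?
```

Answer: 10

Derivation:
Trace (tracking n):
n = 18  # -> n = 18
n += 13  # -> n = 31
n //= 3  # -> n = 10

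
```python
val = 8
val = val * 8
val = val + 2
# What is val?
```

Answer: 66

Derivation:
Trace (tracking val):
val = 8  # -> val = 8
val = val * 8  # -> val = 64
val = val + 2  # -> val = 66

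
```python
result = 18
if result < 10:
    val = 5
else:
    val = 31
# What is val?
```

Answer: 31

Derivation:
Trace (tracking val):
result = 18  # -> result = 18
if result < 10:  # condition is False
else:
    val = 31  # -> val = 31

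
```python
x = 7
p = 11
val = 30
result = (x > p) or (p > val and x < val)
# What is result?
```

Trace (tracking result):
x = 7  # -> x = 7
p = 11  # -> p = 11
val = 30  # -> val = 30
result = x > p or (p > val and x < val)  # -> result = False

Answer: False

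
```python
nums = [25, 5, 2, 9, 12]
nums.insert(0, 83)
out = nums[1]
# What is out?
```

Answer: 25

Derivation:
Trace (tracking out):
nums = [25, 5, 2, 9, 12]  # -> nums = [25, 5, 2, 9, 12]
nums.insert(0, 83)  # -> nums = [83, 25, 5, 2, 9, 12]
out = nums[1]  # -> out = 25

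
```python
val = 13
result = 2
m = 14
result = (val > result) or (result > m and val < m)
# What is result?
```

Answer: True

Derivation:
Trace (tracking result):
val = 13  # -> val = 13
result = 2  # -> result = 2
m = 14  # -> m = 14
result = val > result or (result > m and val < m)  # -> result = True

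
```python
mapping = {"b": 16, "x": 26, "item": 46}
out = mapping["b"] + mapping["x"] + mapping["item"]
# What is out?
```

Trace (tracking out):
mapping = {'b': 16, 'x': 26, 'item': 46}  # -> mapping = {'b': 16, 'x': 26, 'item': 46}
out = mapping['b'] + mapping['x'] + mapping['item']  # -> out = 88

Answer: 88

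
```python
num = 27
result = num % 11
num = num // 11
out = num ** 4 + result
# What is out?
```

Trace (tracking out):
num = 27  # -> num = 27
result = num % 11  # -> result = 5
num = num // 11  # -> num = 2
out = num ** 4 + result  # -> out = 21

Answer: 21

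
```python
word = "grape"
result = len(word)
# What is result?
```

Answer: 5

Derivation:
Trace (tracking result):
word = 'grape'  # -> word = 'grape'
result = len(word)  # -> result = 5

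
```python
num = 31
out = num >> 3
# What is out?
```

Answer: 3

Derivation:
Trace (tracking out):
num = 31  # -> num = 31
out = num >> 3  # -> out = 3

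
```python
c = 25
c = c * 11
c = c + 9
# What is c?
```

Answer: 284

Derivation:
Trace (tracking c):
c = 25  # -> c = 25
c = c * 11  # -> c = 275
c = c + 9  # -> c = 284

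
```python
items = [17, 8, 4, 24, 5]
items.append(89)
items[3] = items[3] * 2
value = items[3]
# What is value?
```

Answer: 48

Derivation:
Trace (tracking value):
items = [17, 8, 4, 24, 5]  # -> items = [17, 8, 4, 24, 5]
items.append(89)  # -> items = [17, 8, 4, 24, 5, 89]
items[3] = items[3] * 2  # -> items = [17, 8, 4, 48, 5, 89]
value = items[3]  # -> value = 48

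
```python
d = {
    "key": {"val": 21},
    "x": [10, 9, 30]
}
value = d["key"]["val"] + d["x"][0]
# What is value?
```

Answer: 31

Derivation:
Trace (tracking value):
d = {'key': {'val': 21}, 'x': [10, 9, 30]}  # -> d = {'key': {'val': 21}, 'x': [10, 9, 30]}
value = d['key']['val'] + d['x'][0]  # -> value = 31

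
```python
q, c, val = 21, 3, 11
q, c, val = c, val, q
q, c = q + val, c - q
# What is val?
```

Answer: 21

Derivation:
Trace (tracking val):
q, c, val = (21, 3, 11)  # -> q = 21, c = 3, val = 11
q, c, val = (c, val, q)  # -> q = 3, c = 11, val = 21
q, c = (q + val, c - q)  # -> q = 24, c = 8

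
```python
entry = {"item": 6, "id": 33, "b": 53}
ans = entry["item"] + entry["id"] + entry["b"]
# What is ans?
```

Trace (tracking ans):
entry = {'item': 6, 'id': 33, 'b': 53}  # -> entry = {'item': 6, 'id': 33, 'b': 53}
ans = entry['item'] + entry['id'] + entry['b']  # -> ans = 92

Answer: 92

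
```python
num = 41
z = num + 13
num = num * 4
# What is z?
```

Trace (tracking z):
num = 41  # -> num = 41
z = num + 13  # -> z = 54
num = num * 4  # -> num = 164

Answer: 54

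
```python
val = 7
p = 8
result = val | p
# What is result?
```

Answer: 15

Derivation:
Trace (tracking result):
val = 7  # -> val = 7
p = 8  # -> p = 8
result = val | p  # -> result = 15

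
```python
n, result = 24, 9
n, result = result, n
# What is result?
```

Answer: 24

Derivation:
Trace (tracking result):
n, result = (24, 9)  # -> n = 24, result = 9
n, result = (result, n)  # -> n = 9, result = 24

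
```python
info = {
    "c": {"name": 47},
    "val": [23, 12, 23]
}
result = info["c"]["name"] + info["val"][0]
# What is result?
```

Trace (tracking result):
info = {'c': {'name': 47}, 'val': [23, 12, 23]}  # -> info = {'c': {'name': 47}, 'val': [23, 12, 23]}
result = info['c']['name'] + info['val'][0]  # -> result = 70

Answer: 70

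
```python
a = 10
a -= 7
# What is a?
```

Answer: 3

Derivation:
Trace (tracking a):
a = 10  # -> a = 10
a -= 7  # -> a = 3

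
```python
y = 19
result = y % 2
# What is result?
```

Trace (tracking result):
y = 19  # -> y = 19
result = y % 2  # -> result = 1

Answer: 1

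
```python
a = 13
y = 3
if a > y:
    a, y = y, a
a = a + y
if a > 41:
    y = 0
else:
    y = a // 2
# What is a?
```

Answer: 16

Derivation:
Trace (tracking a):
a = 13  # -> a = 13
y = 3  # -> y = 3
if a > y:  # condition is True
    a, y = (y, a)  # -> a = 3, y = 13
a = a + y  # -> a = 16
if a > 41:  # condition is False
else:
    y = a // 2  # -> y = 8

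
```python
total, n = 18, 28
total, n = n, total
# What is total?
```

Trace (tracking total):
total, n = (18, 28)  # -> total = 18, n = 28
total, n = (n, total)  # -> total = 28, n = 18

Answer: 28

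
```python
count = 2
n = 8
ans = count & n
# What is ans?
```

Trace (tracking ans):
count = 2  # -> count = 2
n = 8  # -> n = 8
ans = count & n  # -> ans = 0

Answer: 0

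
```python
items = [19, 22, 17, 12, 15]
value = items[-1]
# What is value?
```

Trace (tracking value):
items = [19, 22, 17, 12, 15]  # -> items = [19, 22, 17, 12, 15]
value = items[-1]  # -> value = 15

Answer: 15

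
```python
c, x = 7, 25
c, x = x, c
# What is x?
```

Trace (tracking x):
c, x = (7, 25)  # -> c = 7, x = 25
c, x = (x, c)  # -> c = 25, x = 7

Answer: 7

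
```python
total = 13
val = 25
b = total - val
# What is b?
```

Trace (tracking b):
total = 13  # -> total = 13
val = 25  # -> val = 25
b = total - val  # -> b = -12

Answer: -12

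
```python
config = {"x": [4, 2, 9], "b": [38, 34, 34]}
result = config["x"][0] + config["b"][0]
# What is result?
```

Trace (tracking result):
config = {'x': [4, 2, 9], 'b': [38, 34, 34]}  # -> config = {'x': [4, 2, 9], 'b': [38, 34, 34]}
result = config['x'][0] + config['b'][0]  # -> result = 42

Answer: 42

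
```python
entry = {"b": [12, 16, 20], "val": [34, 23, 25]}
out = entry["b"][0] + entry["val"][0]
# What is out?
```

Answer: 46

Derivation:
Trace (tracking out):
entry = {'b': [12, 16, 20], 'val': [34, 23, 25]}  # -> entry = {'b': [12, 16, 20], 'val': [34, 23, 25]}
out = entry['b'][0] + entry['val'][0]  # -> out = 46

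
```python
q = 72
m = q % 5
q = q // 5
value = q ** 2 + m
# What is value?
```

Answer: 198

Derivation:
Trace (tracking value):
q = 72  # -> q = 72
m = q % 5  # -> m = 2
q = q // 5  # -> q = 14
value = q ** 2 + m  # -> value = 198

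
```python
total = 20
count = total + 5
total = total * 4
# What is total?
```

Trace (tracking total):
total = 20  # -> total = 20
count = total + 5  # -> count = 25
total = total * 4  # -> total = 80

Answer: 80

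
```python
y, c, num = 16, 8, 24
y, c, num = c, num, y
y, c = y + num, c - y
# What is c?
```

Answer: 16

Derivation:
Trace (tracking c):
y, c, num = (16, 8, 24)  # -> y = 16, c = 8, num = 24
y, c, num = (c, num, y)  # -> y = 8, c = 24, num = 16
y, c = (y + num, c - y)  # -> y = 24, c = 16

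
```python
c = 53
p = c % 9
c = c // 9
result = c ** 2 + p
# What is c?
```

Answer: 5

Derivation:
Trace (tracking c):
c = 53  # -> c = 53
p = c % 9  # -> p = 8
c = c // 9  # -> c = 5
result = c ** 2 + p  # -> result = 33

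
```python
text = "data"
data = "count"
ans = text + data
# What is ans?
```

Answer: 'datacount'

Derivation:
Trace (tracking ans):
text = 'data'  # -> text = 'data'
data = 'count'  # -> data = 'count'
ans = text + data  # -> ans = 'datacount'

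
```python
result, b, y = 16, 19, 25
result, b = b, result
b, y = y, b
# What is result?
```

Answer: 19

Derivation:
Trace (tracking result):
result, b, y = (16, 19, 25)  # -> result = 16, b = 19, y = 25
result, b = (b, result)  # -> result = 19, b = 16
b, y = (y, b)  # -> b = 25, y = 16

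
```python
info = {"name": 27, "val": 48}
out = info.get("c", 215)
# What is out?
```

Trace (tracking out):
info = {'name': 27, 'val': 48}  # -> info = {'name': 27, 'val': 48}
out = info.get('c', 215)  # -> out = 215

Answer: 215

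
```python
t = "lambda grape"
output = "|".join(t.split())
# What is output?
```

Answer: 'lambda|grape'

Derivation:
Trace (tracking output):
t = 'lambda grape'  # -> t = 'lambda grape'
output = '|'.join(t.split())  # -> output = 'lambda|grape'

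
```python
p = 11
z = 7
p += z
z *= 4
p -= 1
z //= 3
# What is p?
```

Answer: 17

Derivation:
Trace (tracking p):
p = 11  # -> p = 11
z = 7  # -> z = 7
p += z  # -> p = 18
z *= 4  # -> z = 28
p -= 1  # -> p = 17
z //= 3  # -> z = 9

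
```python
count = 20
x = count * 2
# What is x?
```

Answer: 40

Derivation:
Trace (tracking x):
count = 20  # -> count = 20
x = count * 2  # -> x = 40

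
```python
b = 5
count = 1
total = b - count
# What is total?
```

Answer: 4

Derivation:
Trace (tracking total):
b = 5  # -> b = 5
count = 1  # -> count = 1
total = b - count  # -> total = 4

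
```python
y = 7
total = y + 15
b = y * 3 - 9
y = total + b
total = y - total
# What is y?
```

Answer: 34

Derivation:
Trace (tracking y):
y = 7  # -> y = 7
total = y + 15  # -> total = 22
b = y * 3 - 9  # -> b = 12
y = total + b  # -> y = 34
total = y - total  # -> total = 12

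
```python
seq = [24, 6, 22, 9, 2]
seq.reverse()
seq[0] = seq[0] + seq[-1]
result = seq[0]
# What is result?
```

Trace (tracking result):
seq = [24, 6, 22, 9, 2]  # -> seq = [24, 6, 22, 9, 2]
seq.reverse()  # -> seq = [2, 9, 22, 6, 24]
seq[0] = seq[0] + seq[-1]  # -> seq = [26, 9, 22, 6, 24]
result = seq[0]  # -> result = 26

Answer: 26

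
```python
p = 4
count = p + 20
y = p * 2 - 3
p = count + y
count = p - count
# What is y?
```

Trace (tracking y):
p = 4  # -> p = 4
count = p + 20  # -> count = 24
y = p * 2 - 3  # -> y = 5
p = count + y  # -> p = 29
count = p - count  # -> count = 5

Answer: 5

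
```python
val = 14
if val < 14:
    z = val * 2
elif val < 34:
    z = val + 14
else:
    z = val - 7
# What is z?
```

Answer: 28

Derivation:
Trace (tracking z):
val = 14  # -> val = 14
if val < 14:  # condition is False
elif val < 34:  # condition is True
    z = val + 14  # -> z = 28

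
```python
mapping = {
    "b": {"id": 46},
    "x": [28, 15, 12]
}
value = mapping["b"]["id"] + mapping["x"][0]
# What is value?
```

Answer: 74

Derivation:
Trace (tracking value):
mapping = {'b': {'id': 46}, 'x': [28, 15, 12]}  # -> mapping = {'b': {'id': 46}, 'x': [28, 15, 12]}
value = mapping['b']['id'] + mapping['x'][0]  # -> value = 74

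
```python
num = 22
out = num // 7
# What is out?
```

Trace (tracking out):
num = 22  # -> num = 22
out = num // 7  # -> out = 3

Answer: 3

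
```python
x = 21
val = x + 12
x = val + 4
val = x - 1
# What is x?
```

Trace (tracking x):
x = 21  # -> x = 21
val = x + 12  # -> val = 33
x = val + 4  # -> x = 37
val = x - 1  # -> val = 36

Answer: 37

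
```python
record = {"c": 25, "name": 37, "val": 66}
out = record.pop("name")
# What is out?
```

Trace (tracking out):
record = {'c': 25, 'name': 37, 'val': 66}  # -> record = {'c': 25, 'name': 37, 'val': 66}
out = record.pop('name')  # -> out = 37

Answer: 37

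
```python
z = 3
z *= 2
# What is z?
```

Answer: 6

Derivation:
Trace (tracking z):
z = 3  # -> z = 3
z *= 2  # -> z = 6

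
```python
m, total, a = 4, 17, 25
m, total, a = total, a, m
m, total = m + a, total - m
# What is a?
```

Trace (tracking a):
m, total, a = (4, 17, 25)  # -> m = 4, total = 17, a = 25
m, total, a = (total, a, m)  # -> m = 17, total = 25, a = 4
m, total = (m + a, total - m)  # -> m = 21, total = 8

Answer: 4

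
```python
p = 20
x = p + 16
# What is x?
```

Trace (tracking x):
p = 20  # -> p = 20
x = p + 16  # -> x = 36

Answer: 36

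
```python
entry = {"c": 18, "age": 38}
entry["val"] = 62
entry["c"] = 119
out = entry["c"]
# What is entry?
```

Trace (tracking entry):
entry = {'c': 18, 'age': 38}  # -> entry = {'c': 18, 'age': 38}
entry['val'] = 62  # -> entry = {'c': 18, 'age': 38, 'val': 62}
entry['c'] = 119  # -> entry = {'c': 119, 'age': 38, 'val': 62}
out = entry['c']  # -> out = 119

Answer: {'c': 119, 'age': 38, 'val': 62}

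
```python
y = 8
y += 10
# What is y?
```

Answer: 18

Derivation:
Trace (tracking y):
y = 8  # -> y = 8
y += 10  # -> y = 18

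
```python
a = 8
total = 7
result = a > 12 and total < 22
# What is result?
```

Answer: False

Derivation:
Trace (tracking result):
a = 8  # -> a = 8
total = 7  # -> total = 7
result = a > 12 and total < 22  # -> result = False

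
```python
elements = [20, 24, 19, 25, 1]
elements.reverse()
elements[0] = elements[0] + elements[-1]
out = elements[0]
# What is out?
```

Answer: 21

Derivation:
Trace (tracking out):
elements = [20, 24, 19, 25, 1]  # -> elements = [20, 24, 19, 25, 1]
elements.reverse()  # -> elements = [1, 25, 19, 24, 20]
elements[0] = elements[0] + elements[-1]  # -> elements = [21, 25, 19, 24, 20]
out = elements[0]  # -> out = 21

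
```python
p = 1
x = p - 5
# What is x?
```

Trace (tracking x):
p = 1  # -> p = 1
x = p - 5  # -> x = -4

Answer: -4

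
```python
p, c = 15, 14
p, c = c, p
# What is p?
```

Answer: 14

Derivation:
Trace (tracking p):
p, c = (15, 14)  # -> p = 15, c = 14
p, c = (c, p)  # -> p = 14, c = 15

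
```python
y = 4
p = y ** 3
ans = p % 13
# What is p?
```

Trace (tracking p):
y = 4  # -> y = 4
p = y ** 3  # -> p = 64
ans = p % 13  # -> ans = 12

Answer: 64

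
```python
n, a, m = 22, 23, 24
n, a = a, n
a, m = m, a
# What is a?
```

Answer: 24

Derivation:
Trace (tracking a):
n, a, m = (22, 23, 24)  # -> n = 22, a = 23, m = 24
n, a = (a, n)  # -> n = 23, a = 22
a, m = (m, a)  # -> a = 24, m = 22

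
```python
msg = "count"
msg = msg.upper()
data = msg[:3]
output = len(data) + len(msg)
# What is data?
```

Answer: 'COU'

Derivation:
Trace (tracking data):
msg = 'count'  # -> msg = 'count'
msg = msg.upper()  # -> msg = 'COUNT'
data = msg[:3]  # -> data = 'COU'
output = len(data) + len(msg)  # -> output = 8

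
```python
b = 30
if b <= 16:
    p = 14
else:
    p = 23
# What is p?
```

Trace (tracking p):
b = 30  # -> b = 30
if b <= 16:  # condition is False
else:
    p = 23  # -> p = 23

Answer: 23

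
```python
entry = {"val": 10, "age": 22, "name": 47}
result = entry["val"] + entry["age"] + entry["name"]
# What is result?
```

Answer: 79

Derivation:
Trace (tracking result):
entry = {'val': 10, 'age': 22, 'name': 47}  # -> entry = {'val': 10, 'age': 22, 'name': 47}
result = entry['val'] + entry['age'] + entry['name']  # -> result = 79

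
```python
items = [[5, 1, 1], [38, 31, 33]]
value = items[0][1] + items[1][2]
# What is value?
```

Trace (tracking value):
items = [[5, 1, 1], [38, 31, 33]]  # -> items = [[5, 1, 1], [38, 31, 33]]
value = items[0][1] + items[1][2]  # -> value = 34

Answer: 34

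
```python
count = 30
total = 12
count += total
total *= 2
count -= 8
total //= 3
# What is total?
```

Answer: 8

Derivation:
Trace (tracking total):
count = 30  # -> count = 30
total = 12  # -> total = 12
count += total  # -> count = 42
total *= 2  # -> total = 24
count -= 8  # -> count = 34
total //= 3  # -> total = 8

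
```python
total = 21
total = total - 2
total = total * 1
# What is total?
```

Answer: 19

Derivation:
Trace (tracking total):
total = 21  # -> total = 21
total = total - 2  # -> total = 19
total = total * 1  # -> total = 19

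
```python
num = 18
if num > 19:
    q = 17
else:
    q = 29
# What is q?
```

Trace (tracking q):
num = 18  # -> num = 18
if num > 19:  # condition is False
else:
    q = 29  # -> q = 29

Answer: 29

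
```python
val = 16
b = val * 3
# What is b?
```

Answer: 48

Derivation:
Trace (tracking b):
val = 16  # -> val = 16
b = val * 3  # -> b = 48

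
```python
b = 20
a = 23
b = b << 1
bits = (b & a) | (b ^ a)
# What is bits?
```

Trace (tracking bits):
b = 20  # -> b = 20
a = 23  # -> a = 23
b = b << 1  # -> b = 40
bits = b & a | b ^ a  # -> bits = 63

Answer: 63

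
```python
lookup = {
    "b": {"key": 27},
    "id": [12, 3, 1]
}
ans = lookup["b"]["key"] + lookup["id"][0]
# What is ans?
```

Answer: 39

Derivation:
Trace (tracking ans):
lookup = {'b': {'key': 27}, 'id': [12, 3, 1]}  # -> lookup = {'b': {'key': 27}, 'id': [12, 3, 1]}
ans = lookup['b']['key'] + lookup['id'][0]  # -> ans = 39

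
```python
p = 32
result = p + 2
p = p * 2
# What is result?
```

Answer: 34

Derivation:
Trace (tracking result):
p = 32  # -> p = 32
result = p + 2  # -> result = 34
p = p * 2  # -> p = 64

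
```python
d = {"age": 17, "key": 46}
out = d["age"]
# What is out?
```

Trace (tracking out):
d = {'age': 17, 'key': 46}  # -> d = {'age': 17, 'key': 46}
out = d['age']  # -> out = 17

Answer: 17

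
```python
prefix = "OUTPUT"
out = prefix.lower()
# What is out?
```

Answer: 'output'

Derivation:
Trace (tracking out):
prefix = 'OUTPUT'  # -> prefix = 'OUTPUT'
out = prefix.lower()  # -> out = 'output'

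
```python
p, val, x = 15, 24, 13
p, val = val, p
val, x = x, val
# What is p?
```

Trace (tracking p):
p, val, x = (15, 24, 13)  # -> p = 15, val = 24, x = 13
p, val = (val, p)  # -> p = 24, val = 15
val, x = (x, val)  # -> val = 13, x = 15

Answer: 24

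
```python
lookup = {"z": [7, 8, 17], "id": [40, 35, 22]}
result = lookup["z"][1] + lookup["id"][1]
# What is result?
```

Trace (tracking result):
lookup = {'z': [7, 8, 17], 'id': [40, 35, 22]}  # -> lookup = {'z': [7, 8, 17], 'id': [40, 35, 22]}
result = lookup['z'][1] + lookup['id'][1]  # -> result = 43

Answer: 43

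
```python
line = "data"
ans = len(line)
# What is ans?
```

Answer: 4

Derivation:
Trace (tracking ans):
line = 'data'  # -> line = 'data'
ans = len(line)  # -> ans = 4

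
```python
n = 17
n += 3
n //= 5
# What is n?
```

Answer: 4

Derivation:
Trace (tracking n):
n = 17  # -> n = 17
n += 3  # -> n = 20
n //= 5  # -> n = 4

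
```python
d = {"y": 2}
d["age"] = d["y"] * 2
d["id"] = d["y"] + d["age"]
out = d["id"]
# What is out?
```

Answer: 6

Derivation:
Trace (tracking out):
d = {'y': 2}  # -> d = {'y': 2}
d['age'] = d['y'] * 2  # -> d = {'y': 2, 'age': 4}
d['id'] = d['y'] + d['age']  # -> d = {'y': 2, 'age': 4, 'id': 6}
out = d['id']  # -> out = 6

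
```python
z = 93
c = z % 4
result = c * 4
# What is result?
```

Trace (tracking result):
z = 93  # -> z = 93
c = z % 4  # -> c = 1
result = c * 4  # -> result = 4

Answer: 4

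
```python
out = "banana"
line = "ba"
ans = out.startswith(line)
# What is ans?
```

Trace (tracking ans):
out = 'banana'  # -> out = 'banana'
line = 'ba'  # -> line = 'ba'
ans = out.startswith(line)  # -> ans = True

Answer: True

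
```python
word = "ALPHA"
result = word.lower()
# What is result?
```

Trace (tracking result):
word = 'ALPHA'  # -> word = 'ALPHA'
result = word.lower()  # -> result = 'alpha'

Answer: 'alpha'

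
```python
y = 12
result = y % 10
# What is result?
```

Answer: 2

Derivation:
Trace (tracking result):
y = 12  # -> y = 12
result = y % 10  # -> result = 2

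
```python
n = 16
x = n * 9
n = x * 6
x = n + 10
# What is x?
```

Trace (tracking x):
n = 16  # -> n = 16
x = n * 9  # -> x = 144
n = x * 6  # -> n = 864
x = n + 10  # -> x = 874

Answer: 874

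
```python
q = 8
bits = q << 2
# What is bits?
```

Trace (tracking bits):
q = 8  # -> q = 8
bits = q << 2  # -> bits = 32

Answer: 32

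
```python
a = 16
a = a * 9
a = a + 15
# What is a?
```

Answer: 159

Derivation:
Trace (tracking a):
a = 16  # -> a = 16
a = a * 9  # -> a = 144
a = a + 15  # -> a = 159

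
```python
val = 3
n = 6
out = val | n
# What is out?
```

Trace (tracking out):
val = 3  # -> val = 3
n = 6  # -> n = 6
out = val | n  # -> out = 7

Answer: 7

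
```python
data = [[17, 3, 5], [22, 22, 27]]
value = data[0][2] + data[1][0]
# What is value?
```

Answer: 27

Derivation:
Trace (tracking value):
data = [[17, 3, 5], [22, 22, 27]]  # -> data = [[17, 3, 5], [22, 22, 27]]
value = data[0][2] + data[1][0]  # -> value = 27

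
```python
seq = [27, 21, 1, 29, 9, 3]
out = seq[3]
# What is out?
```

Answer: 29

Derivation:
Trace (tracking out):
seq = [27, 21, 1, 29, 9, 3]  # -> seq = [27, 21, 1, 29, 9, 3]
out = seq[3]  # -> out = 29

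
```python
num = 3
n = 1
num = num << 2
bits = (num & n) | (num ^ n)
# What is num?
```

Trace (tracking num):
num = 3  # -> num = 3
n = 1  # -> n = 1
num = num << 2  # -> num = 12
bits = num & n | num ^ n  # -> bits = 13

Answer: 12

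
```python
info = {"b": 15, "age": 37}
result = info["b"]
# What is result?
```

Trace (tracking result):
info = {'b': 15, 'age': 37}  # -> info = {'b': 15, 'age': 37}
result = info['b']  # -> result = 15

Answer: 15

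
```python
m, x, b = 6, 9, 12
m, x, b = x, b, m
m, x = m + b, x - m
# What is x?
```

Trace (tracking x):
m, x, b = (6, 9, 12)  # -> m = 6, x = 9, b = 12
m, x, b = (x, b, m)  # -> m = 9, x = 12, b = 6
m, x = (m + b, x - m)  # -> m = 15, x = 3

Answer: 3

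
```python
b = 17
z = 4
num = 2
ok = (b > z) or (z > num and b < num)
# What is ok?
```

Trace (tracking ok):
b = 17  # -> b = 17
z = 4  # -> z = 4
num = 2  # -> num = 2
ok = b > z or (z > num and b < num)  # -> ok = True

Answer: True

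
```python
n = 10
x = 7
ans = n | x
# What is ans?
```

Answer: 15

Derivation:
Trace (tracking ans):
n = 10  # -> n = 10
x = 7  # -> x = 7
ans = n | x  # -> ans = 15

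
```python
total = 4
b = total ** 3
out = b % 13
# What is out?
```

Answer: 12

Derivation:
Trace (tracking out):
total = 4  # -> total = 4
b = total ** 3  # -> b = 64
out = b % 13  # -> out = 12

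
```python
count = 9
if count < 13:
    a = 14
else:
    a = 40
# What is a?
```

Answer: 14

Derivation:
Trace (tracking a):
count = 9  # -> count = 9
if count < 13:  # condition is True
    a = 14  # -> a = 14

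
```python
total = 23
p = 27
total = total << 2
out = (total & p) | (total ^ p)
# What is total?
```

Answer: 92

Derivation:
Trace (tracking total):
total = 23  # -> total = 23
p = 27  # -> p = 27
total = total << 2  # -> total = 92
out = total & p | total ^ p  # -> out = 95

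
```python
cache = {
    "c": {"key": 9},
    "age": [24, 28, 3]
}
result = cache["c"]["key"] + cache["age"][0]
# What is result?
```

Answer: 33

Derivation:
Trace (tracking result):
cache = {'c': {'key': 9}, 'age': [24, 28, 3]}  # -> cache = {'c': {'key': 9}, 'age': [24, 28, 3]}
result = cache['c']['key'] + cache['age'][0]  # -> result = 33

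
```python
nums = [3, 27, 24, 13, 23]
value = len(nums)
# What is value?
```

Trace (tracking value):
nums = [3, 27, 24, 13, 23]  # -> nums = [3, 27, 24, 13, 23]
value = len(nums)  # -> value = 5

Answer: 5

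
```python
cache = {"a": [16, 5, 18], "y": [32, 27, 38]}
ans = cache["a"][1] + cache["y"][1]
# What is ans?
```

Answer: 32

Derivation:
Trace (tracking ans):
cache = {'a': [16, 5, 18], 'y': [32, 27, 38]}  # -> cache = {'a': [16, 5, 18], 'y': [32, 27, 38]}
ans = cache['a'][1] + cache['y'][1]  # -> ans = 32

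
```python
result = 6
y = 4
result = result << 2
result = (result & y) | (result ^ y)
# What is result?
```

Trace (tracking result):
result = 6  # -> result = 6
y = 4  # -> y = 4
result = result << 2  # -> result = 24
result = result & y | result ^ y  # -> result = 28

Answer: 28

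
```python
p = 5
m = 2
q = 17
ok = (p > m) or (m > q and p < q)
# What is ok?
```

Trace (tracking ok):
p = 5  # -> p = 5
m = 2  # -> m = 2
q = 17  # -> q = 17
ok = p > m or (m > q and p < q)  # -> ok = True

Answer: True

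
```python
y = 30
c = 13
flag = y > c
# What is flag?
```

Answer: True

Derivation:
Trace (tracking flag):
y = 30  # -> y = 30
c = 13  # -> c = 13
flag = y > c  # -> flag = True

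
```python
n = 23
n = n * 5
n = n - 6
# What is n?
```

Trace (tracking n):
n = 23  # -> n = 23
n = n * 5  # -> n = 115
n = n - 6  # -> n = 109

Answer: 109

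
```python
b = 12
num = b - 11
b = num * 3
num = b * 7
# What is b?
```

Answer: 3

Derivation:
Trace (tracking b):
b = 12  # -> b = 12
num = b - 11  # -> num = 1
b = num * 3  # -> b = 3
num = b * 7  # -> num = 21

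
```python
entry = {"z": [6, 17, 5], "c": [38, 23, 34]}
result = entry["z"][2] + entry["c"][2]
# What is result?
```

Trace (tracking result):
entry = {'z': [6, 17, 5], 'c': [38, 23, 34]}  # -> entry = {'z': [6, 17, 5], 'c': [38, 23, 34]}
result = entry['z'][2] + entry['c'][2]  # -> result = 39

Answer: 39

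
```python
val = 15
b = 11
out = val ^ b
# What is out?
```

Trace (tracking out):
val = 15  # -> val = 15
b = 11  # -> b = 11
out = val ^ b  # -> out = 4

Answer: 4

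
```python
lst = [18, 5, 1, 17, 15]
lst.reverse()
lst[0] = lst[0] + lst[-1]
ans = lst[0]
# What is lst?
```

Trace (tracking lst):
lst = [18, 5, 1, 17, 15]  # -> lst = [18, 5, 1, 17, 15]
lst.reverse()  # -> lst = [15, 17, 1, 5, 18]
lst[0] = lst[0] + lst[-1]  # -> lst = [33, 17, 1, 5, 18]
ans = lst[0]  # -> ans = 33

Answer: [33, 17, 1, 5, 18]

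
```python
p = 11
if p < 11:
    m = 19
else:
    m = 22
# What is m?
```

Trace (tracking m):
p = 11  # -> p = 11
if p < 11:  # condition is False
else:
    m = 22  # -> m = 22

Answer: 22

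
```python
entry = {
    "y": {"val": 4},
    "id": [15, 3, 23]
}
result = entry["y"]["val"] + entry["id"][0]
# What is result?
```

Answer: 19

Derivation:
Trace (tracking result):
entry = {'y': {'val': 4}, 'id': [15, 3, 23]}  # -> entry = {'y': {'val': 4}, 'id': [15, 3, 23]}
result = entry['y']['val'] + entry['id'][0]  # -> result = 19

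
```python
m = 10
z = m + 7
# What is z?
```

Trace (tracking z):
m = 10  # -> m = 10
z = m + 7  # -> z = 17

Answer: 17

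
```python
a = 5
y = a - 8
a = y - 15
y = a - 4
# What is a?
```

Answer: -18

Derivation:
Trace (tracking a):
a = 5  # -> a = 5
y = a - 8  # -> y = -3
a = y - 15  # -> a = -18
y = a - 4  # -> y = -22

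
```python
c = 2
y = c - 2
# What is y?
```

Trace (tracking y):
c = 2  # -> c = 2
y = c - 2  # -> y = 0

Answer: 0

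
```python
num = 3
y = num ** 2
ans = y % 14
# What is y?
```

Trace (tracking y):
num = 3  # -> num = 3
y = num ** 2  # -> y = 9
ans = y % 14  # -> ans = 9

Answer: 9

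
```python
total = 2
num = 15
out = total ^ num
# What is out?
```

Trace (tracking out):
total = 2  # -> total = 2
num = 15  # -> num = 15
out = total ^ num  # -> out = 13

Answer: 13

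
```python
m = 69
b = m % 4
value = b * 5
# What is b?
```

Trace (tracking b):
m = 69  # -> m = 69
b = m % 4  # -> b = 1
value = b * 5  # -> value = 5

Answer: 1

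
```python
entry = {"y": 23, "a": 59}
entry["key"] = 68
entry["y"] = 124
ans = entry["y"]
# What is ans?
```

Trace (tracking ans):
entry = {'y': 23, 'a': 59}  # -> entry = {'y': 23, 'a': 59}
entry['key'] = 68  # -> entry = {'y': 23, 'a': 59, 'key': 68}
entry['y'] = 124  # -> entry = {'y': 124, 'a': 59, 'key': 68}
ans = entry['y']  # -> ans = 124

Answer: 124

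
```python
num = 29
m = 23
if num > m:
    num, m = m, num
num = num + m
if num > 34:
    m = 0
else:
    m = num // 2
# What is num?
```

Answer: 52

Derivation:
Trace (tracking num):
num = 29  # -> num = 29
m = 23  # -> m = 23
if num > m:  # condition is True
    num, m = (m, num)  # -> num = 23, m = 29
num = num + m  # -> num = 52
if num > 34:  # condition is True
    m = 0  # -> m = 0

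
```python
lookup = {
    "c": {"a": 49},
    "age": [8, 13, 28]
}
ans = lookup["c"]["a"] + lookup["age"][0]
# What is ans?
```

Answer: 57

Derivation:
Trace (tracking ans):
lookup = {'c': {'a': 49}, 'age': [8, 13, 28]}  # -> lookup = {'c': {'a': 49}, 'age': [8, 13, 28]}
ans = lookup['c']['a'] + lookup['age'][0]  # -> ans = 57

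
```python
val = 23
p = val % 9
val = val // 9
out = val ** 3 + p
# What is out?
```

Trace (tracking out):
val = 23  # -> val = 23
p = val % 9  # -> p = 5
val = val // 9  # -> val = 2
out = val ** 3 + p  # -> out = 13

Answer: 13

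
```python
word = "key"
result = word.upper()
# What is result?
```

Answer: 'KEY'

Derivation:
Trace (tracking result):
word = 'key'  # -> word = 'key'
result = word.upper()  # -> result = 'KEY'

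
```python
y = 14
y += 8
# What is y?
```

Trace (tracking y):
y = 14  # -> y = 14
y += 8  # -> y = 22

Answer: 22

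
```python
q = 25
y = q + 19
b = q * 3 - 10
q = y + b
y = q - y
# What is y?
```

Answer: 65

Derivation:
Trace (tracking y):
q = 25  # -> q = 25
y = q + 19  # -> y = 44
b = q * 3 - 10  # -> b = 65
q = y + b  # -> q = 109
y = q - y  # -> y = 65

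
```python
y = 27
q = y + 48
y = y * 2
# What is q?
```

Answer: 75

Derivation:
Trace (tracking q):
y = 27  # -> y = 27
q = y + 48  # -> q = 75
y = y * 2  # -> y = 54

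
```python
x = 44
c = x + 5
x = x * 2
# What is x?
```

Answer: 88

Derivation:
Trace (tracking x):
x = 44  # -> x = 44
c = x + 5  # -> c = 49
x = x * 2  # -> x = 88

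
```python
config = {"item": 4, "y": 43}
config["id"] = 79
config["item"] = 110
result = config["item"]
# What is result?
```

Answer: 110

Derivation:
Trace (tracking result):
config = {'item': 4, 'y': 43}  # -> config = {'item': 4, 'y': 43}
config['id'] = 79  # -> config = {'item': 4, 'y': 43, 'id': 79}
config['item'] = 110  # -> config = {'item': 110, 'y': 43, 'id': 79}
result = config['item']  # -> result = 110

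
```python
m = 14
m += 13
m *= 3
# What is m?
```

Answer: 81

Derivation:
Trace (tracking m):
m = 14  # -> m = 14
m += 13  # -> m = 27
m *= 3  # -> m = 81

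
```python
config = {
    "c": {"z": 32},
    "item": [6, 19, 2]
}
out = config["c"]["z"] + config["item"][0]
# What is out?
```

Answer: 38

Derivation:
Trace (tracking out):
config = {'c': {'z': 32}, 'item': [6, 19, 2]}  # -> config = {'c': {'z': 32}, 'item': [6, 19, 2]}
out = config['c']['z'] + config['item'][0]  # -> out = 38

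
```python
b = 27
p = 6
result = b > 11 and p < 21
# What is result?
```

Answer: True

Derivation:
Trace (tracking result):
b = 27  # -> b = 27
p = 6  # -> p = 6
result = b > 11 and p < 21  # -> result = True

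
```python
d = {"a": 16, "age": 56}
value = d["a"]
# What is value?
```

Answer: 16

Derivation:
Trace (tracking value):
d = {'a': 16, 'age': 56}  # -> d = {'a': 16, 'age': 56}
value = d['a']  # -> value = 16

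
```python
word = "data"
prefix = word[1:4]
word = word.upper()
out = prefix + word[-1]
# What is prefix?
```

Trace (tracking prefix):
word = 'data'  # -> word = 'data'
prefix = word[1:4]  # -> prefix = 'ata'
word = word.upper()  # -> word = 'DATA'
out = prefix + word[-1]  # -> out = 'ataA'

Answer: 'ata'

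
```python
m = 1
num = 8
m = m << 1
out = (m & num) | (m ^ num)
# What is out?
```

Answer: 10

Derivation:
Trace (tracking out):
m = 1  # -> m = 1
num = 8  # -> num = 8
m = m << 1  # -> m = 2
out = m & num | m ^ num  # -> out = 10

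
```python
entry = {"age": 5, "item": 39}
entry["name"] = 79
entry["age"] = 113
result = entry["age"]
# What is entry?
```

Trace (tracking entry):
entry = {'age': 5, 'item': 39}  # -> entry = {'age': 5, 'item': 39}
entry['name'] = 79  # -> entry = {'age': 5, 'item': 39, 'name': 79}
entry['age'] = 113  # -> entry = {'age': 113, 'item': 39, 'name': 79}
result = entry['age']  # -> result = 113

Answer: {'age': 113, 'item': 39, 'name': 79}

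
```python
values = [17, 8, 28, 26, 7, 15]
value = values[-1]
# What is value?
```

Answer: 15

Derivation:
Trace (tracking value):
values = [17, 8, 28, 26, 7, 15]  # -> values = [17, 8, 28, 26, 7, 15]
value = values[-1]  # -> value = 15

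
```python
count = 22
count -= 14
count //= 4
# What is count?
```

Trace (tracking count):
count = 22  # -> count = 22
count -= 14  # -> count = 8
count //= 4  # -> count = 2

Answer: 2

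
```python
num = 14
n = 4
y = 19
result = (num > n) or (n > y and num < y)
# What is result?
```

Trace (tracking result):
num = 14  # -> num = 14
n = 4  # -> n = 4
y = 19  # -> y = 19
result = num > n or (n > y and num < y)  # -> result = True

Answer: True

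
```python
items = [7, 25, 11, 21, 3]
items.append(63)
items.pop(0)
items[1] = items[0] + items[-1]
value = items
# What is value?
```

Trace (tracking value):
items = [7, 25, 11, 21, 3]  # -> items = [7, 25, 11, 21, 3]
items.append(63)  # -> items = [7, 25, 11, 21, 3, 63]
items.pop(0)  # -> items = [25, 11, 21, 3, 63]
items[1] = items[0] + items[-1]  # -> items = [25, 88, 21, 3, 63]
value = items  # -> value = [25, 88, 21, 3, 63]

Answer: [25, 88, 21, 3, 63]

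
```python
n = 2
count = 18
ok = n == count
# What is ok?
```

Trace (tracking ok):
n = 2  # -> n = 2
count = 18  # -> count = 18
ok = n == count  # -> ok = False

Answer: False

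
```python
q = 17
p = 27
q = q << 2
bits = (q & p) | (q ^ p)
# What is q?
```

Answer: 68

Derivation:
Trace (tracking q):
q = 17  # -> q = 17
p = 27  # -> p = 27
q = q << 2  # -> q = 68
bits = q & p | q ^ p  # -> bits = 95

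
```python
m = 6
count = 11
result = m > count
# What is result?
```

Trace (tracking result):
m = 6  # -> m = 6
count = 11  # -> count = 11
result = m > count  # -> result = False

Answer: False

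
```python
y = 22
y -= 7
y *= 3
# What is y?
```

Answer: 45

Derivation:
Trace (tracking y):
y = 22  # -> y = 22
y -= 7  # -> y = 15
y *= 3  # -> y = 45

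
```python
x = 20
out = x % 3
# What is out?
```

Answer: 2

Derivation:
Trace (tracking out):
x = 20  # -> x = 20
out = x % 3  # -> out = 2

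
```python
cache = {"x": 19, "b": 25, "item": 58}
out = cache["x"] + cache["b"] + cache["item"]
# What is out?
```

Answer: 102

Derivation:
Trace (tracking out):
cache = {'x': 19, 'b': 25, 'item': 58}  # -> cache = {'x': 19, 'b': 25, 'item': 58}
out = cache['x'] + cache['b'] + cache['item']  # -> out = 102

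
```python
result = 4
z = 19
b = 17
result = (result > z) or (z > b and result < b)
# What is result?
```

Answer: True

Derivation:
Trace (tracking result):
result = 4  # -> result = 4
z = 19  # -> z = 19
b = 17  # -> b = 17
result = result > z or (z > b and result < b)  # -> result = True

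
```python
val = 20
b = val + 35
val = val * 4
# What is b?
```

Trace (tracking b):
val = 20  # -> val = 20
b = val + 35  # -> b = 55
val = val * 4  # -> val = 80

Answer: 55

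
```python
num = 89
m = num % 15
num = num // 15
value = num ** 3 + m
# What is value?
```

Trace (tracking value):
num = 89  # -> num = 89
m = num % 15  # -> m = 14
num = num // 15  # -> num = 5
value = num ** 3 + m  # -> value = 139

Answer: 139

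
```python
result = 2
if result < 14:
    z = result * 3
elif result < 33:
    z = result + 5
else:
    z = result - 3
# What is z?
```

Trace (tracking z):
result = 2  # -> result = 2
if result < 14:  # condition is True
    z = result * 3  # -> z = 6

Answer: 6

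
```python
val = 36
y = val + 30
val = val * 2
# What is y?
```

Trace (tracking y):
val = 36  # -> val = 36
y = val + 30  # -> y = 66
val = val * 2  # -> val = 72

Answer: 66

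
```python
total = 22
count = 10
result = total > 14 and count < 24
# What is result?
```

Trace (tracking result):
total = 22  # -> total = 22
count = 10  # -> count = 10
result = total > 14 and count < 24  # -> result = True

Answer: True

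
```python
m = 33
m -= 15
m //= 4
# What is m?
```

Trace (tracking m):
m = 33  # -> m = 33
m -= 15  # -> m = 18
m //= 4  # -> m = 4

Answer: 4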